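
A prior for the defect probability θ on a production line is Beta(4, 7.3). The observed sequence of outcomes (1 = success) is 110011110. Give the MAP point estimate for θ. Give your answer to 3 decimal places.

Prior: Beta(4, 7.3).
Data: 6 successes in 9 trials (from the sequence). The binomial likelihood contributes θ^6(1−θ)^3, so the posterior is Beta(4+6, 7.3+3) = Beta(10, 10.3).
For Beta(a, b) with a, b > 1 the mode is (a−1)/(a+b−2) = 9/18.3 ≈ 0.492.

θ̂_MAP = 0.492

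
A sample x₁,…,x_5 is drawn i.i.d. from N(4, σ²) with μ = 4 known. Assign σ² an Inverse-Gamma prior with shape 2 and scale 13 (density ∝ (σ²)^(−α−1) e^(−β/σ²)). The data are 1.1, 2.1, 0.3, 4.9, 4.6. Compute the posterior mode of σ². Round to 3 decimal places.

Sum of squared deviations about the known mean: SS = (1.1−4)² + (2.1−4)² + (0.3−4)² + (4.9−4)² + (4.6−4)² = 26.88.
The Normal likelihood contributes (σ²)^(−n/2) exp(−SS/(2σ²)), so the posterior is Inverse-Gamma(α + n/2, β + SS/2) = Inverse-Gamma(4.5, 26.44).
The mode of Inverse-Gamma(a, b) is b/(a+1) = 26.44/5.5 ≈ 4.807.

σ̂²_MAP = 4.807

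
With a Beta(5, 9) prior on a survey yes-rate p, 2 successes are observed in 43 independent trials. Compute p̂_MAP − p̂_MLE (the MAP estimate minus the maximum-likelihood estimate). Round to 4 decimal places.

Posterior is Beta(7, 50); MAP = (7−1)/(57−2) = 6/55 ≈ 0.10909.
MLE ignores the prior: p̂_MLE = k/n = 2/43 ≈ 0.04651.
Difference = 6/55 − 2/43 = 148/2365 ≈ 0.0626.

MAP − MLE = 0.0626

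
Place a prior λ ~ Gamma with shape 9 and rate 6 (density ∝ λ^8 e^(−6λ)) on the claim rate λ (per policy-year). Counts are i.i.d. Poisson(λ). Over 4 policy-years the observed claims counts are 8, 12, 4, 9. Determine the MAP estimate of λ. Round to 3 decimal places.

λ̂_MAP = 4.100

Σxᵢ = 8+12+4+9 = 33, with n = 4.
Posterior ∝ λ^8e^(−6λ) · λ^33e^(−4λ) = λ^41e^(−10λ), i.e. Gamma(shape=42, rate=10).
The mode of a Gamma(a, b) with a ≥ 1 (shape–rate) is (a−1)/b = 41/10 ≈ 4.100.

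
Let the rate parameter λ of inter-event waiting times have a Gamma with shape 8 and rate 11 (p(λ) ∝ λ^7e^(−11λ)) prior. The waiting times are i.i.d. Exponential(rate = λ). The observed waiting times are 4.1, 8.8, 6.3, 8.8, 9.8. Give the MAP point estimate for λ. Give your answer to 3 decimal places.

λ̂_MAP = 0.246

The Exponential(rate=λ) likelihood is ∝ λ^n e^(−λΣtᵢ). Here n = 5 and Σtᵢ = 4.1 + 8.8 + 6.3 + 8.8 + 9.8 = 37.8.
Posterior ∝ λ^7e^(−11λ) · λ^5e^(−37.8λ) = λ^12e^(−48.8λ), i.e. Gamma(13, 48.8).
Mode = (a−1)/b = 12/48.8 ≈ 0.246.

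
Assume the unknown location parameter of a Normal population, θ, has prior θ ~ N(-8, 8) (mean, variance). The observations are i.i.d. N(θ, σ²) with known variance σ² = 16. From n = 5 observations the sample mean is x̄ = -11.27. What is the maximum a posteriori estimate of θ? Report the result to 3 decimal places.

n = 5, x̄ = -11.27.
For a Normal prior and Normal likelihood with known variance, the posterior is Normal; its mode equals its mean, the precision-weighted average.
Prior precision 1/σ₀² = 1/8 = 0.125; data precision n/σ² = 5/16 = 0.3125.
θ̂ = (0.125·(-8) + 0.3125·(-11.27)) / (0.125 + 0.3125) = (-4.521875)/0.4375 = -1447/140 ≈ -10.336.

θ̂_MAP = -10.336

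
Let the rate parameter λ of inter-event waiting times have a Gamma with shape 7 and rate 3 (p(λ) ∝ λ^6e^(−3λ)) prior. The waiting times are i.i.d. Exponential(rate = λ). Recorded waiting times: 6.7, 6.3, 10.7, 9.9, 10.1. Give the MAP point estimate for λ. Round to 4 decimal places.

The Exponential(rate=λ) likelihood is ∝ λ^n e^(−λΣtᵢ). Here n = 5 and Σtᵢ = 6.7 + 6.3 + 10.7 + 9.9 + 10.1 = 43.7.
Posterior ∝ λ^6e^(−3λ) · λ^5e^(−43.7λ) = λ^11e^(−46.7λ), i.e. Gamma(12, 46.7).
Mode = (a−1)/b = 11/46.7 ≈ 0.2355.

λ̂_MAP = 0.2355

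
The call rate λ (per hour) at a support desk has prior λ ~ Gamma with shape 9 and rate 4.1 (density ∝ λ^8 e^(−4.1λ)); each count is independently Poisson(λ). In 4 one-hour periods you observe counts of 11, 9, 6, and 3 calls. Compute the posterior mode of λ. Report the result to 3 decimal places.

λ̂_MAP = 4.568

Σxᵢ = 11+9+6+3 = 29, with n = 4.
Posterior ∝ λ^8e^(−4.1λ) · λ^29e^(−4λ) = λ^37e^(−8.1λ), i.e. Gamma(shape=38, rate=8.1).
The mode of a Gamma(a, b) with a ≥ 1 (shape–rate) is (a−1)/b = 37/8.1 ≈ 4.568.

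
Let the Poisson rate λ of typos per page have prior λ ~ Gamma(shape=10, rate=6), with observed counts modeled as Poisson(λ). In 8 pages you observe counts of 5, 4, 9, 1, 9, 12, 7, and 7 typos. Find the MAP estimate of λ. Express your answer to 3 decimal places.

λ̂_MAP = 4.500

Σxᵢ = 5+4+9+1+9+12+7+7 = 54, with n = 8.
Posterior ∝ λ^9e^(−6λ) · λ^54e^(−8λ) = λ^63e^(−14λ), i.e. Gamma(shape=64, rate=14).
The mode of a Gamma(a, b) with a ≥ 1 (shape–rate) is (a−1)/b = 63/14 ≈ 4.500.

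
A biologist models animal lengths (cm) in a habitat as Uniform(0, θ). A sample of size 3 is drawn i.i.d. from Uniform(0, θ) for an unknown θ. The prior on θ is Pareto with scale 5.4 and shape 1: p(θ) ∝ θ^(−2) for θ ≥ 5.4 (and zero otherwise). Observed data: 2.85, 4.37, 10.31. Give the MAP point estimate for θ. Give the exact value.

θ̂_MAP = 10.31

The Uniform(0, θ) likelihood is θ^(−n) for θ ≥ max(xᵢ), zero otherwise. Here max(xᵢ) = 10.31.
Posterior ∝ θ^(−2) · θ^(−3) = θ^(−5) on θ ≥ max(5.4, 10.31) = 10.31.
This density is strictly decreasing in θ, so the posterior mode lies at the lower boundary of the support.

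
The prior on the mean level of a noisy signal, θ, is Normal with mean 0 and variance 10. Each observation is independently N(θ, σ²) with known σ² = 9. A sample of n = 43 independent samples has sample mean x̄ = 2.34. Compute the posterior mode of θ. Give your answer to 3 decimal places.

n = 43, x̄ = 2.34.
For a Normal prior and Normal likelihood with known variance, the posterior is Normal; its mode equals its mean, the precision-weighted average.
Prior precision 1/σ₀² = 1/10 = 0.1; data precision n/σ² = 43/9.
θ̂ = (0.1·0 + (43/9)·2.34) / (0.1 + 43/9) = 11.18/(439/90) = 5031/2195 ≈ 2.292.

θ̂_MAP = 2.292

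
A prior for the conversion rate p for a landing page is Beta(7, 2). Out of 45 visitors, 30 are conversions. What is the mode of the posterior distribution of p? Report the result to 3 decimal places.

Prior: Beta(7, 2).
Data: 30 successes in 45 trials. The binomial likelihood contributes p^30(1−p)^15, so the posterior is Beta(7+30, 2+15) = Beta(37, 17).
For Beta(a, b) with a, b > 1 the mode is (a−1)/(a+b−2) = 36/52 ≈ 0.692.

p̂_MAP = 0.692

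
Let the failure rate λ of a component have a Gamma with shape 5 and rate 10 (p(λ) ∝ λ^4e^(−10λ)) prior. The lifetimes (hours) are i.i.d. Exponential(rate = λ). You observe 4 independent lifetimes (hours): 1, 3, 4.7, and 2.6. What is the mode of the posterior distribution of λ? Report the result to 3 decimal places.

The Exponential(rate=λ) likelihood is ∝ λ^n e^(−λΣtᵢ). Here n = 4 and Σtᵢ = 1 + 3 + 4.7 + 2.6 = 11.3.
Posterior ∝ λ^4e^(−10λ) · λ^4e^(−11.3λ) = λ^8e^(−21.3λ), i.e. Gamma(9, 21.3).
Mode = (a−1)/b = 8/21.3 ≈ 0.376.

λ̂_MAP = 0.376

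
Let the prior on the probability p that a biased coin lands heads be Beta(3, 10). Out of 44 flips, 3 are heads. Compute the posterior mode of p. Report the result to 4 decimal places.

p̂_MAP = 0.0909

Prior: Beta(3, 10).
Data: 3 successes in 44 trials. The binomial likelihood contributes p^3(1−p)^41, so the posterior is Beta(3+3, 10+41) = Beta(6, 51).
For Beta(a, b) with a, b > 1 the mode is (a−1)/(a+b−2) = 5/55 ≈ 0.0909.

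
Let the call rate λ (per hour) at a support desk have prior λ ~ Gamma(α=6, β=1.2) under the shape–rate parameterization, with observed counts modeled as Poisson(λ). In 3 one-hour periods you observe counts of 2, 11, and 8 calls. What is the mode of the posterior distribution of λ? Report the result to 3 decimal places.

Σxᵢ = 2+11+8 = 21, with n = 3.
Posterior ∝ λ^5e^(−1.2λ) · λ^21e^(−3λ) = λ^26e^(−4.2λ), i.e. Gamma(shape=27, rate=4.2).
The mode of a Gamma(a, b) with a ≥ 1 (shape–rate) is (a−1)/b = 26/4.2 ≈ 6.190.

λ̂_MAP = 6.190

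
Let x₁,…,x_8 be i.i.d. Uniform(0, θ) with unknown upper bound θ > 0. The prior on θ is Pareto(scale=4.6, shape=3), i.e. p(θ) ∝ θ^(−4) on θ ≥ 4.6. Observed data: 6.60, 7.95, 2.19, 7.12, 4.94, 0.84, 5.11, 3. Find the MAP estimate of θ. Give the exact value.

θ̂_MAP = 7.95

The Uniform(0, θ) likelihood is θ^(−n) for θ ≥ max(xᵢ), zero otherwise. Here max(xᵢ) = 7.95.
Posterior ∝ θ^(−4) · θ^(−8) = θ^(−12) on θ ≥ max(4.6, 7.95) = 7.95.
This density is strictly decreasing in θ, so the posterior mode lies at the lower boundary of the support.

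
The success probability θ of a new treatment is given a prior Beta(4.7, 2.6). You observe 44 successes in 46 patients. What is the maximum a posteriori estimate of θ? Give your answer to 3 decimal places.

Prior: Beta(4.7, 2.6).
Data: 44 successes in 46 trials. The binomial likelihood contributes θ^44(1−θ)^2, so the posterior is Beta(4.7+44, 2.6+2) = Beta(48.7, 4.6).
For Beta(a, b) with a, b > 1 the mode is (a−1)/(a+b−2) = 47.7/51.3 ≈ 0.930.

θ̂_MAP = 0.930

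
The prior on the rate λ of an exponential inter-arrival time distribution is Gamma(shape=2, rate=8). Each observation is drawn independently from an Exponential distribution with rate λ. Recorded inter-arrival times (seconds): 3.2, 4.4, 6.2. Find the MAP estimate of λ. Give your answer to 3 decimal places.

λ̂_MAP = 0.183

The Exponential(rate=λ) likelihood is ∝ λ^n e^(−λΣtᵢ). Here n = 3 and Σtᵢ = 3.2 + 4.4 + 6.2 = 13.8.
Posterior ∝ λe^(−8λ) · λ^3e^(−13.8λ) = λ^4e^(−21.8λ), i.e. Gamma(5, 21.8).
Mode = (a−1)/b = 4/21.8 ≈ 0.183.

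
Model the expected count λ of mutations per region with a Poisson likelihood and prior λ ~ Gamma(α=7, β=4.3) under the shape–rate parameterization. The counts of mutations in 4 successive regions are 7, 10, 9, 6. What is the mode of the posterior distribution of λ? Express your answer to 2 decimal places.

Σxᵢ = 7+10+9+6 = 32, with n = 4.
Posterior ∝ λ^6e^(−4.3λ) · λ^32e^(−4λ) = λ^38e^(−8.3λ), i.e. Gamma(shape=39, rate=8.3).
The mode of a Gamma(a, b) with a ≥ 1 (shape–rate) is (a−1)/b = 38/8.3 ≈ 4.58.

λ̂_MAP = 4.58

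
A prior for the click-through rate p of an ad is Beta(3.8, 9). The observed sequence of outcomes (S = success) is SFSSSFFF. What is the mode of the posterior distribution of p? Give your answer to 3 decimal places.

Prior: Beta(3.8, 9).
Data: 4 successes in 8 trials (from the sequence). The binomial likelihood contributes p^4(1−p)^4, so the posterior is Beta(3.8+4, 9+4) = Beta(7.8, 13).
For Beta(a, b) with a, b > 1 the mode is (a−1)/(a+b−2) = 6.8/18.8 ≈ 0.362.

p̂_MAP = 0.362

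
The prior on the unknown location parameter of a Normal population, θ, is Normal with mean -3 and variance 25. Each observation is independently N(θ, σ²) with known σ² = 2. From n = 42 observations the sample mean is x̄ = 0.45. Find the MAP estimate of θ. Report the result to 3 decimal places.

n = 42, x̄ = 0.45.
For a Normal prior and Normal likelihood with known variance, the posterior is Normal; its mode equals its mean, the precision-weighted average.
Prior precision 1/σ₀² = 1/25 = 0.04; data precision n/σ² = 42/2 = 21.
θ̂ = (0.04·(-3) + 21·0.45) / (0.04 + 21) = 9.33/21.04 = 933/2104 ≈ 0.443.

θ̂_MAP = 0.443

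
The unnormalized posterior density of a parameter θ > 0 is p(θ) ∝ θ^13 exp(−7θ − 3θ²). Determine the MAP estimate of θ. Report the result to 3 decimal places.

θ̂_MAP = 1.000

ℓ'(θ) = 13/θ − 7 − 6θ. Setting this to zero and multiplying by θ: 6θ² + 7θ − 13 = 0.
θ = (−7 + √(7² + 4·6·13)) / (2·6) = (−7 + √361) / 12 = (−7 + 19)/12 = 1.
ℓ''(θ) = −13/θ² − 6 < 0, confirming a maximum.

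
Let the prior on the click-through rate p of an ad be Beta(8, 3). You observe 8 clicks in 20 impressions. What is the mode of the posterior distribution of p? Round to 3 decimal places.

Prior: Beta(8, 3).
Data: 8 successes in 20 trials. The binomial likelihood contributes p^8(1−p)^12, so the posterior is Beta(8+8, 3+12) = Beta(16, 15).
For Beta(a, b) with a, b > 1 the mode is (a−1)/(a+b−2) = 15/29 ≈ 0.517.

p̂_MAP = 0.517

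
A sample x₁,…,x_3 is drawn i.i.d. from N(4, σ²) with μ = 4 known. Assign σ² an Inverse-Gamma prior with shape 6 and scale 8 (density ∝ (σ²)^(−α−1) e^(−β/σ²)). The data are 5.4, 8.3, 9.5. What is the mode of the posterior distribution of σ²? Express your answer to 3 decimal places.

σ̂²_MAP = 3.924

Sum of squared deviations about the known mean: SS = (5.4−4)² + (8.3−4)² + (9.5−4)² = 50.7.
The Normal likelihood contributes (σ²)^(−n/2) exp(−SS/(2σ²)), so the posterior is Inverse-Gamma(α + n/2, β + SS/2) = Inverse-Gamma(7.5, 33.35).
The mode of Inverse-Gamma(a, b) is b/(a+1) = 33.35/8.5 ≈ 3.924.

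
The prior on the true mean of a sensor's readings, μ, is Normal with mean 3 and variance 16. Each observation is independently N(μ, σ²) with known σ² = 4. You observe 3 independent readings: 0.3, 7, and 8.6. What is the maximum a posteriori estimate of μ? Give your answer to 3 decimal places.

μ̂_MAP = 5.123

n = 3; x̄ = (0.3 + 7 + 8.6)/3 = 15.9/3 = 5.3.
For a Normal prior and Normal likelihood with known variance, the posterior is Normal; its mode equals its mean, the precision-weighted average.
Prior precision 1/σ₀² = 1/16 = 0.0625; data precision n/σ² = 3/4 = 0.75.
μ̂ = (0.0625·3 + 0.75·5.3) / (0.0625 + 0.75) = 4.1625/0.8125 = 333/65 ≈ 5.123.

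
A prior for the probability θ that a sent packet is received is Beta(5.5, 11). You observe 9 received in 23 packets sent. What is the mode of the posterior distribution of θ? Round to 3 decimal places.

Prior: Beta(5.5, 11).
Data: 9 successes in 23 trials. The binomial likelihood contributes θ^9(1−θ)^14, so the posterior is Beta(5.5+9, 11+14) = Beta(14.5, 25).
For Beta(a, b) with a, b > 1 the mode is (a−1)/(a+b−2) = 13.5/37.5 ≈ 0.360.

θ̂_MAP = 0.360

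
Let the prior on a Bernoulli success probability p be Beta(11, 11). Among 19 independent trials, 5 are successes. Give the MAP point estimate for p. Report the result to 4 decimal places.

p̂_MAP = 0.3846

Prior: Beta(11, 11).
Data: 5 successes in 19 trials. The binomial likelihood contributes p^5(1−p)^14, so the posterior is Beta(11+5, 11+14) = Beta(16, 25).
For Beta(a, b) with a, b > 1 the mode is (a−1)/(a+b−2) = 15/39 ≈ 0.3846.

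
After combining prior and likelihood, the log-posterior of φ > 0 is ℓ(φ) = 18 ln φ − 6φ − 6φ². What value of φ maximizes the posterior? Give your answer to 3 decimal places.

φ̂_MAP = 1.000

ℓ'(φ) = 18/φ − 6 − 12φ. Setting this to zero and multiplying by φ: 12φ² + 6φ − 18 = 0.
φ = (−6 + √(6² + 4·12·18)) / (2·12) = (−6 + √900) / 24 = (−6 + 30)/24 = 1.
ℓ''(φ) = −18/φ² − 12 < 0, confirming a maximum.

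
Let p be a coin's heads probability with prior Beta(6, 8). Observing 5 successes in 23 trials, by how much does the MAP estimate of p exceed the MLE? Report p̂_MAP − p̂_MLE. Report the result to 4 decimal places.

Posterior is Beta(11, 26); MAP = (11−1)/(37−2) = 10/35 ≈ 0.28571.
MLE ignores the prior: p̂_MLE = k/n = 5/23 ≈ 0.21739.
Difference = 10/35 − 5/23 = 11/161 ≈ 0.0683.

MAP − MLE = 0.0683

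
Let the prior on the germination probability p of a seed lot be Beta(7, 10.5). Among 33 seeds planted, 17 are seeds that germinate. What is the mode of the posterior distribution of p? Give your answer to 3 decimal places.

Prior: Beta(7, 10.5).
Data: 17 successes in 33 trials. The binomial likelihood contributes p^17(1−p)^16, so the posterior is Beta(7+17, 10.5+16) = Beta(24, 26.5).
For Beta(a, b) with a, b > 1 the mode is (a−1)/(a+b−2) = 23/48.5 ≈ 0.474.

p̂_MAP = 0.474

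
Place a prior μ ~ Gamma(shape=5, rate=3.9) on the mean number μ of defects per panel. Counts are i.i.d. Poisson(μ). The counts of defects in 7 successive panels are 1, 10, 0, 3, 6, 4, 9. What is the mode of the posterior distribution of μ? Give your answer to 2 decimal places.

μ̂_MAP = 3.39

Σxᵢ = 1+10+0+3+6+4+9 = 33, with n = 7.
Posterior ∝ μ^4e^(−3.9μ) · μ^33e^(−7μ) = μ^37e^(−10.9μ), i.e. Gamma(shape=38, rate=10.9).
The mode of a Gamma(a, b) with a ≥ 1 (shape–rate) is (a−1)/b = 37/10.9 ≈ 3.39.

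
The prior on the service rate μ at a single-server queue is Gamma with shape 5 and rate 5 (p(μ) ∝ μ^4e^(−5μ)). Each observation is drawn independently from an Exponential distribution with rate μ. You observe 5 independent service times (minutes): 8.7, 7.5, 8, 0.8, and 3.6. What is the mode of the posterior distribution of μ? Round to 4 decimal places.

μ̂_MAP = 0.2679

The Exponential(rate=μ) likelihood is ∝ μ^n e^(−μΣtᵢ). Here n = 5 and Σtᵢ = 8.7 + 7.5 + 8 + 0.8 + 3.6 = 28.6.
Posterior ∝ μ^4e^(−5μ) · μ^5e^(−28.6μ) = μ^9e^(−33.6μ), i.e. Gamma(10, 33.6).
Mode = (a−1)/b = 9/33.6 ≈ 0.2679.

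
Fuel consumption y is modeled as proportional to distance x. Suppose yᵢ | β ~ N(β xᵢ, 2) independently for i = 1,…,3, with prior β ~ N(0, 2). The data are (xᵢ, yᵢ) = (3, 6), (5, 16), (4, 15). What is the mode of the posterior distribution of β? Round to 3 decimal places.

β̂_MAP = 3.098

log p(β | y) = −Σ(yᵢ − βxᵢ)²/(2·2) − β²/(2·2) + const.
Setting the derivative to zero: Σxᵢ(yᵢ − βxᵢ)/2 − β/2 = 0, so β = Σxᵢyᵢ / (Σxᵢ² + σ²/τ²).
Σxᵢyᵢ = 3·6 + 5·16 + 4·15 = 158; Σxᵢ² = 50; σ²/τ² = 1.
β̂_MAP = 158 / (50 + 1) = 158/51 ≈ 3.098.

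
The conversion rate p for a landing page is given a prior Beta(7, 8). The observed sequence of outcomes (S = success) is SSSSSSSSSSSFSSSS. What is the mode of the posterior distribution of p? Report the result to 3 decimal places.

Prior: Beta(7, 8).
Data: 15 successes in 16 trials (from the sequence). The binomial likelihood contributes p^15(1−p)^1, so the posterior is Beta(7+15, 8+1) = Beta(22, 9).
For Beta(a, b) with a, b > 1 the mode is (a−1)/(a+b−2) = 21/29 ≈ 0.724.

p̂_MAP = 0.724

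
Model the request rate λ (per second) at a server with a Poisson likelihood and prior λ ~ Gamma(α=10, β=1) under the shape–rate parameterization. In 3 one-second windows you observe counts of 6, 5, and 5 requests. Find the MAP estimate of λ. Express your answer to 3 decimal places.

Σxᵢ = 6+5+5 = 16, with n = 3.
Posterior ∝ λ^9e^(−1λ) · λ^16e^(−3λ) = λ^25e^(−4λ), i.e. Gamma(shape=26, rate=4).
The mode of a Gamma(a, b) with a ≥ 1 (shape–rate) is (a−1)/b = 25/4 ≈ 6.250.

λ̂_MAP = 6.250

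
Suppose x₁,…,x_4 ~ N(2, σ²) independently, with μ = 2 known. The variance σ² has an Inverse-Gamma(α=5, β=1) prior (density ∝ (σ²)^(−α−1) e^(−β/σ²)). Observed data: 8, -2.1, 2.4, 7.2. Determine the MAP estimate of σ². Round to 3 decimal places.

Sum of squared deviations about the known mean: SS = (8−2)² + (-2.1−2)² + (2.4−2)² + (7.2−2)² = 80.01.
The Normal likelihood contributes (σ²)^(−n/2) exp(−SS/(2σ²)), so the posterior is Inverse-Gamma(α + n/2, β + SS/2) = Inverse-Gamma(7, 41.005).
The mode of Inverse-Gamma(a, b) is b/(a+1) = 41.005/8 ≈ 5.126.

σ̂²_MAP = 5.126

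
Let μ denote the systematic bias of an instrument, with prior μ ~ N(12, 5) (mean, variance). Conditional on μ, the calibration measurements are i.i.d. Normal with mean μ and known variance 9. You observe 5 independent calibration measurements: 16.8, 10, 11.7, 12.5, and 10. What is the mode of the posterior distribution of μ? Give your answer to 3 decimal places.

μ̂_MAP = 12.147

n = 5; x̄ = (16.8 + 10 + 11.7 + 12.5 + 10)/5 = 61/5 = 12.2.
For a Normal prior and Normal likelihood with known variance, the posterior is Normal; its mode equals its mean, the precision-weighted average.
Prior precision 1/σ₀² = 1/5 = 0.2; data precision n/σ² = 5/9.
μ̂ = (0.2·12 + (5/9)·12.2) / (0.2 + 5/9) = (413/45)/(34/45) = 413/34 ≈ 12.147.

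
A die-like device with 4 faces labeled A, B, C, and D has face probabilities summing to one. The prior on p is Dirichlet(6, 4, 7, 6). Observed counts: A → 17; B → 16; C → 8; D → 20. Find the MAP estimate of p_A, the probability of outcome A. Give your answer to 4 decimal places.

MAP estimate of p_A = 0.2750

The posterior is Dirichlet(αᵢ + nᵢ) = Dirichlet(23, 20, 15, 26).
For a Dirichlet(a₁,…,a_K) with all aᵢ > 1, the mode has j-th component (aⱼ − 1)/(Σaᵢ − K).
Here Σaᵢ = 84 and K = 4, so p_A = (23 − 1)/(84 − 4) = 22/80 ≈ 0.2750.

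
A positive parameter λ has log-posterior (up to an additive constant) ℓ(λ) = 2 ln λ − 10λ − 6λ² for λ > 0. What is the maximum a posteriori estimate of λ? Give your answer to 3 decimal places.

ℓ'(λ) = 2/λ − 10 − 12λ. Setting this to zero and multiplying by λ: 12λ² + 10λ − 2 = 0.
λ = (−10 + √(10² + 4·12·2)) / (2·12) = (−10 + √196) / 24 = (−10 + 14)/24 = 1/6.
ℓ''(λ) = −2/λ² − 12 < 0, confirming a maximum.

λ̂_MAP = 0.167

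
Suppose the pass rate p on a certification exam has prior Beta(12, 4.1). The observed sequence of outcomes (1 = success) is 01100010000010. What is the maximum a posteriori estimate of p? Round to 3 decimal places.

p̂_MAP = 0.534

Prior: Beta(12, 4.1).
Data: 4 successes in 14 trials (from the sequence). The binomial likelihood contributes p^4(1−p)^10, so the posterior is Beta(12+4, 4.1+10) = Beta(16, 14.1).
For Beta(a, b) with a, b > 1 the mode is (a−1)/(a+b−2) = 15/28.1 ≈ 0.534.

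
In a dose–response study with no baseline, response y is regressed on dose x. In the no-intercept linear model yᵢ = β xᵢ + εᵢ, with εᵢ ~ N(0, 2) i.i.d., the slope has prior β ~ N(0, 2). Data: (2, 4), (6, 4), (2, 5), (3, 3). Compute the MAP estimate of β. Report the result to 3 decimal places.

log p(β | y) = −Σ(yᵢ − βxᵢ)²/(2·2) − β²/(2·2) + const.
Setting the derivative to zero: Σxᵢ(yᵢ − βxᵢ)/2 − β/2 = 0, so β = Σxᵢyᵢ / (Σxᵢ² + σ²/τ²).
Σxᵢyᵢ = 2·4 + 6·4 + 2·5 + 3·3 = 51; Σxᵢ² = 53; σ²/τ² = 1.
β̂_MAP = 51 / (53 + 1) = 51/54 ≈ 0.944.

β̂_MAP = 0.944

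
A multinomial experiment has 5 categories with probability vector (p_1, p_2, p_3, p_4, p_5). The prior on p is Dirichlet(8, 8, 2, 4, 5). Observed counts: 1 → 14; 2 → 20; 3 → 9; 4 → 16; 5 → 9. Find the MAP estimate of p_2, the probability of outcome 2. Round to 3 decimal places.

The posterior is Dirichlet(αᵢ + nᵢ) = Dirichlet(22, 28, 11, 20, 14).
For a Dirichlet(a₁,…,a_K) with all aᵢ > 1, the mode has j-th component (aⱼ − 1)/(Σaᵢ − K).
Here Σaᵢ = 95 and K = 5, so p_2 = (28 − 1)/(95 − 5) = 27/90 ≈ 0.300.

MAP estimate: 0.300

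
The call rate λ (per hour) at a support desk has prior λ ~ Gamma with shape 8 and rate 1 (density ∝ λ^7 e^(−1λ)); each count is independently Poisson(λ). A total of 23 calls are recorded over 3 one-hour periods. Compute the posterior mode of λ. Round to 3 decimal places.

Σxᵢ = 23, n = 3.
Posterior ∝ λ^7e^(−1λ) · λ^23e^(−3λ) = λ^30e^(−4λ), i.e. Gamma(shape=31, rate=4).
The mode of a Gamma(a, b) with a ≥ 1 (shape–rate) is (a−1)/b = 30/4 ≈ 7.500.

λ̂_MAP = 7.500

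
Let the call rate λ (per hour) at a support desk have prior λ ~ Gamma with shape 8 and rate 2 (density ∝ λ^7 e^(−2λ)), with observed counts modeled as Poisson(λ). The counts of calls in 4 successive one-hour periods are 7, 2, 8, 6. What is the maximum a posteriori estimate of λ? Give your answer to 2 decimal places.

λ̂_MAP = 5.00

Σxᵢ = 7+2+8+6 = 23, with n = 4.
Posterior ∝ λ^7e^(−2λ) · λ^23e^(−4λ) = λ^30e^(−6λ), i.e. Gamma(shape=31, rate=6).
The mode of a Gamma(a, b) with a ≥ 1 (shape–rate) is (a−1)/b = 30/6 ≈ 5.00.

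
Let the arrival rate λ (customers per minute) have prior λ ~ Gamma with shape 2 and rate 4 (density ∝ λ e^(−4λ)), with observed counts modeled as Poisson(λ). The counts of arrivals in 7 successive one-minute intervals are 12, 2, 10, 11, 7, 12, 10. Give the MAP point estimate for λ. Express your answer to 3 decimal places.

λ̂_MAP = 5.909

Σxᵢ = 12+2+10+11+7+12+10 = 64, with n = 7.
Posterior ∝ λe^(−4λ) · λ^64e^(−7λ) = λ^65e^(−11λ), i.e. Gamma(shape=66, rate=11).
The mode of a Gamma(a, b) with a ≥ 1 (shape–rate) is (a−1)/b = 65/11 ≈ 5.909.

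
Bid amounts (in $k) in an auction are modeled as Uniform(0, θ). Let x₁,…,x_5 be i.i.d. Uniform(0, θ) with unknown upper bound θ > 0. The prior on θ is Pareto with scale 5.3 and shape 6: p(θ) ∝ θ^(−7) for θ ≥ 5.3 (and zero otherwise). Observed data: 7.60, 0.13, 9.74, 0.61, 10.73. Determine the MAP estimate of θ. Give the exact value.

θ̂_MAP = 10.73

The Uniform(0, θ) likelihood is θ^(−n) for θ ≥ max(xᵢ), zero otherwise. Here max(xᵢ) = 10.73.
Posterior ∝ θ^(−7) · θ^(−5) = θ^(−12) on θ ≥ max(5.3, 10.73) = 10.73.
This density is strictly decreasing in θ, so the posterior mode lies at the lower boundary of the support.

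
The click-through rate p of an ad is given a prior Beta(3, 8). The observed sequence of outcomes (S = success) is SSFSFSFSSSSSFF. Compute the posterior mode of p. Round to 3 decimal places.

p̂_MAP = 0.478

Prior: Beta(3, 8).
Data: 9 successes in 14 trials (from the sequence). The binomial likelihood contributes p^9(1−p)^5, so the posterior is Beta(3+9, 8+5) = Beta(12, 13).
For Beta(a, b) with a, b > 1 the mode is (a−1)/(a+b−2) = 11/23 ≈ 0.478.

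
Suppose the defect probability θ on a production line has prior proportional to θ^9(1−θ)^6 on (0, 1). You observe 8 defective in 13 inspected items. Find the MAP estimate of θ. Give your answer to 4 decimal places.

θ̂_MAP = 0.6071

The prior density ∝ θ^9(1−θ)^6 is the kernel of Beta(10, 7).
Data: 8 successes in 13 trials. The binomial likelihood contributes θ^8(1−θ)^5, so the posterior is Beta(10+8, 7+5) = Beta(18, 12).
For Beta(a, b) with a, b > 1 the mode is (a−1)/(a+b−2) = 17/28 ≈ 0.6071.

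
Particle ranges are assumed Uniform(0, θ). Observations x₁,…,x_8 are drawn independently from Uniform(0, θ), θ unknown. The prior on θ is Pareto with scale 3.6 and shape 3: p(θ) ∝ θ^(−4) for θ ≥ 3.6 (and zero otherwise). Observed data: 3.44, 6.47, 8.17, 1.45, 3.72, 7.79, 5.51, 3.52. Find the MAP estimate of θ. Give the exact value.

The Uniform(0, θ) likelihood is θ^(−n) for θ ≥ max(xᵢ), zero otherwise. Here max(xᵢ) = 8.17.
Posterior ∝ θ^(−4) · θ^(−8) = θ^(−12) on θ ≥ max(3.6, 8.17) = 8.17.
This density is strictly decreasing in θ, so the posterior mode lies at the lower boundary of the support.

θ̂_MAP = 8.17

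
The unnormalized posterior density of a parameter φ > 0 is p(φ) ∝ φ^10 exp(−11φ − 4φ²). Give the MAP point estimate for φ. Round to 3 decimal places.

ℓ'(φ) = 10/φ − 11 − 8φ. Setting this to zero and multiplying by φ: 8φ² + 11φ − 10 = 0.
φ = (−11 + √(11² + 4·8·10)) / (2·8) = (−11 + √441) / 16 = (−11 + 21)/16 = 5/8.
ℓ''(φ) = −10/φ² − 8 < 0, confirming a maximum.

φ̂_MAP = 0.625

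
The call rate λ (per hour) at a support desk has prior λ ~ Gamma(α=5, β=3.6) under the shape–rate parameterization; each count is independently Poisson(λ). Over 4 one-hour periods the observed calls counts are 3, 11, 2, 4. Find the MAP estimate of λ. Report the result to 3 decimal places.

λ̂_MAP = 3.158

Σxᵢ = 3+11+2+4 = 20, with n = 4.
Posterior ∝ λ^4e^(−3.6λ) · λ^20e^(−4λ) = λ^24e^(−7.6λ), i.e. Gamma(shape=25, rate=7.6).
The mode of a Gamma(a, b) with a ≥ 1 (shape–rate) is (a−1)/b = 24/7.6 ≈ 3.158.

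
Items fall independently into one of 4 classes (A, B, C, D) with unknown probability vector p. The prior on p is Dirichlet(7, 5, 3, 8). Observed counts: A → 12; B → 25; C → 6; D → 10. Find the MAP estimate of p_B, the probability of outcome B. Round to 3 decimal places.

MAP estimate of p_B = 0.403

The posterior is Dirichlet(αᵢ + nᵢ) = Dirichlet(19, 30, 9, 18).
For a Dirichlet(a₁,…,a_K) with all aᵢ > 1, the mode has j-th component (aⱼ − 1)/(Σaᵢ − K).
Here Σaᵢ = 76 and K = 4, so p_B = (30 − 1)/(76 − 4) = 29/72 ≈ 0.403.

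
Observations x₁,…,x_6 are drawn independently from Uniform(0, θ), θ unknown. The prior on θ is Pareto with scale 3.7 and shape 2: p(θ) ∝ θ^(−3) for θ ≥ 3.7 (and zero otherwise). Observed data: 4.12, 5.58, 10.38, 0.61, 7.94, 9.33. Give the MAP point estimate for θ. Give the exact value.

The Uniform(0, θ) likelihood is θ^(−n) for θ ≥ max(xᵢ), zero otherwise. Here max(xᵢ) = 10.38.
Posterior ∝ θ^(−3) · θ^(−6) = θ^(−9) on θ ≥ max(3.7, 10.38) = 10.38.
This density is strictly decreasing in θ, so the posterior mode lies at the lower boundary of the support.

θ̂_MAP = 10.38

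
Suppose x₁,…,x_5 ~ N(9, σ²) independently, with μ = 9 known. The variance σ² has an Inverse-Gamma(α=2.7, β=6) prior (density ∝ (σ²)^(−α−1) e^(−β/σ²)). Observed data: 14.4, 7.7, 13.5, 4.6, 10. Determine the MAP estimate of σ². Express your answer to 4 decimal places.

Sum of squared deviations about the known mean: SS = (14.4−9)² + (7.7−9)² + (13.5−9)² + (4.6−9)² + (10−9)² = 71.46.
The Normal likelihood contributes (σ²)^(−n/2) exp(−SS/(2σ²)), so the posterior is Inverse-Gamma(α + n/2, β + SS/2) = Inverse-Gamma(5.2, 41.73).
The mode of Inverse-Gamma(a, b) is b/(a+1) = 41.73/6.2 ≈ 6.7306.

σ̂²_MAP = 6.7306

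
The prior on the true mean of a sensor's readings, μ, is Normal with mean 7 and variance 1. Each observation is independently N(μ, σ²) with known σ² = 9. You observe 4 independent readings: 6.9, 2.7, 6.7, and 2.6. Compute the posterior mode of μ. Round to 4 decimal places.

μ̂_MAP = 6.3000

n = 4; x̄ = (6.9 + 2.7 + 6.7 + 2.6)/4 = 18.9/4 = 4.725.
For a Normal prior and Normal likelihood with known variance, the posterior is Normal; its mode equals its mean, the precision-weighted average.
Prior precision 1/σ₀² = 1/1 = 1; data precision n/σ² = 4/9.
μ̂ = (1·7 + (4/9)·4.725) / (1 + 4/9) = 9.1/(13/9) = 6.3000.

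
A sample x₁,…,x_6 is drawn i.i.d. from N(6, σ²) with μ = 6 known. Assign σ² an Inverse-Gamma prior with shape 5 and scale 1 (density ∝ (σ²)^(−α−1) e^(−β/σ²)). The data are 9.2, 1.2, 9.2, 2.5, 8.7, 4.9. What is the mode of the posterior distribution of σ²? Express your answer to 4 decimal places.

σ̂²_MAP = 3.6817

Sum of squared deviations about the known mean: SS = (9.2−6)² + (1.2−6)² + (9.2−6)² + (2.5−6)² + (8.7−6)² + (4.9−6)² = 64.27.
The Normal likelihood contributes (σ²)^(−n/2) exp(−SS/(2σ²)), so the posterior is Inverse-Gamma(α + n/2, β + SS/2) = Inverse-Gamma(8, 33.135).
The mode of Inverse-Gamma(a, b) is b/(a+1) = 33.135/9 ≈ 3.6817.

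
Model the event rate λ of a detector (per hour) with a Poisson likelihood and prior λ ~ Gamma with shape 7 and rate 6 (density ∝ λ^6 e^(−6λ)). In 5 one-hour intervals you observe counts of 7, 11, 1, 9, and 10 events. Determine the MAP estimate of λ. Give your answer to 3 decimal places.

λ̂_MAP = 4.000

Σxᵢ = 7+11+1+9+10 = 38, with n = 5.
Posterior ∝ λ^6e^(−6λ) · λ^38e^(−5λ) = λ^44e^(−11λ), i.e. Gamma(shape=45, rate=11).
The mode of a Gamma(a, b) with a ≥ 1 (shape–rate) is (a−1)/b = 44/11 ≈ 4.000.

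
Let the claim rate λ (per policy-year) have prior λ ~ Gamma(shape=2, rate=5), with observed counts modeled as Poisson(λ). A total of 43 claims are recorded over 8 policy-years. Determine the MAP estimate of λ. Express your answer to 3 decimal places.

λ̂_MAP = 3.385

Σxᵢ = 43, n = 8.
Posterior ∝ λe^(−5λ) · λ^43e^(−8λ) = λ^44e^(−13λ), i.e. Gamma(shape=45, rate=13).
The mode of a Gamma(a, b) with a ≥ 1 (shape–rate) is (a−1)/b = 44/13 ≈ 3.385.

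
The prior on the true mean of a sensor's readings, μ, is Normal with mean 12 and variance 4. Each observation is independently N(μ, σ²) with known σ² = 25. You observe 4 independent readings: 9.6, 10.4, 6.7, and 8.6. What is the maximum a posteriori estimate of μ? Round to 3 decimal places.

μ̂_MAP = 10.761

n = 4; x̄ = (9.6 + 10.4 + 6.7 + 8.6)/4 = 35.3/4 = 8.825.
For a Normal prior and Normal likelihood with known variance, the posterior is Normal; its mode equals its mean, the precision-weighted average.
Prior precision 1/σ₀² = 1/4 = 0.25; data precision n/σ² = 4/25 = 0.16.
μ̂ = (0.25·12 + 0.16·8.825) / (0.25 + 0.16) = 4.412/0.41 = 2206/205 ≈ 10.761.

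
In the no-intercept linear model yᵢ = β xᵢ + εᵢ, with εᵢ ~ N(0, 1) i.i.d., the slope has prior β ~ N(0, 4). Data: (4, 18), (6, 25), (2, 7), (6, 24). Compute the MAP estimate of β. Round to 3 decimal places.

β̂_MAP = 4.119

log p(β | y) = −Σ(yᵢ − βxᵢ)²/(2·1) − β²/(2·4) + const.
Setting the derivative to zero: Σxᵢ(yᵢ − βxᵢ)/1 − β/4 = 0, so β = Σxᵢyᵢ / (Σxᵢ² + σ²/τ²).
Σxᵢyᵢ = 4·18 + 6·25 + 2·7 + 6·24 = 380; Σxᵢ² = 92; σ²/τ² = 0.25.
β̂_MAP = 380 / (92 + 0.25) = 380/92.25 ≈ 4.119.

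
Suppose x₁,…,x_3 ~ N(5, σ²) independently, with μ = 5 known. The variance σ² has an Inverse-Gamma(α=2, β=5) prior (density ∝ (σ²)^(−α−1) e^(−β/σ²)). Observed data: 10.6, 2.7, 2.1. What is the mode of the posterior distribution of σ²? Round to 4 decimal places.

Sum of squared deviations about the known mean: SS = (10.6−5)² + (2.7−5)² + (2.1−5)² = 45.06.
The Normal likelihood contributes (σ²)^(−n/2) exp(−SS/(2σ²)), so the posterior is Inverse-Gamma(α + n/2, β + SS/2) = Inverse-Gamma(3.5, 27.53).
The mode of Inverse-Gamma(a, b) is b/(a+1) = 27.53/4.5 ≈ 6.1178.

σ̂²_MAP = 6.1178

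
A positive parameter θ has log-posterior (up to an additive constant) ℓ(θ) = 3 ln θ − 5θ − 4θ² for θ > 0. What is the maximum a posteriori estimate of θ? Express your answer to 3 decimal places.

ℓ'(θ) = 3/θ − 5 − 8θ. Setting this to zero and multiplying by θ: 8θ² + 5θ − 3 = 0.
θ = (−5 + √(5² + 4·8·3)) / (2·8) = (−5 + √121) / 16 = (−5 + 11)/16 = 3/8.
ℓ''(θ) = −3/θ² − 8 < 0, confirming a maximum.

θ̂_MAP = 0.375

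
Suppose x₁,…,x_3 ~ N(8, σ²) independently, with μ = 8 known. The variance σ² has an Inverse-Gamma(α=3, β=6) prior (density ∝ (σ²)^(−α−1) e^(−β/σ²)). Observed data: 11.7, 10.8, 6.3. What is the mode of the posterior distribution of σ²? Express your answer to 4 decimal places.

Sum of squared deviations about the known mean: SS = (11.7−8)² + (10.8−8)² + (6.3−8)² = 24.42.
The Normal likelihood contributes (σ²)^(−n/2) exp(−SS/(2σ²)), so the posterior is Inverse-Gamma(α + n/2, β + SS/2) = Inverse-Gamma(4.5, 18.21).
The mode of Inverse-Gamma(a, b) is b/(a+1) = 18.21/5.5 ≈ 3.3109.

σ̂²_MAP = 3.3109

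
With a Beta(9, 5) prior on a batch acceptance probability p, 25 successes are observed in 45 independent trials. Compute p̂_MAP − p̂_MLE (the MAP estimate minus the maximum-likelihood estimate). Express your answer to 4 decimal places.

Posterior is Beta(34, 25); MAP = (34−1)/(59−2) = 33/57 ≈ 0.57895.
MLE ignores the prior: p̂_MLE = k/n = 25/45 ≈ 0.55556.
Difference = 33/57 − 25/45 = 4/171 ≈ 0.0234.

MAP − MLE = 0.0234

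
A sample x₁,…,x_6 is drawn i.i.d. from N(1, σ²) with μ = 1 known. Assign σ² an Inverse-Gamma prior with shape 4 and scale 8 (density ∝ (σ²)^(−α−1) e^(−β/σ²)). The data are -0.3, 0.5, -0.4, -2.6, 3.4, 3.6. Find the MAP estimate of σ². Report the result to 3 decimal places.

Sum of squared deviations about the known mean: SS = (-0.3−1)² + (0.5−1)² + (-0.4−1)² + (-2.6−1)² + (3.4−1)² + (3.6−1)² = 29.38.
The Normal likelihood contributes (σ²)^(−n/2) exp(−SS/(2σ²)), so the posterior is Inverse-Gamma(α + n/2, β + SS/2) = Inverse-Gamma(7, 22.69).
The mode of Inverse-Gamma(a, b) is b/(a+1) = 22.69/8 ≈ 2.836.

σ̂²_MAP = 2.836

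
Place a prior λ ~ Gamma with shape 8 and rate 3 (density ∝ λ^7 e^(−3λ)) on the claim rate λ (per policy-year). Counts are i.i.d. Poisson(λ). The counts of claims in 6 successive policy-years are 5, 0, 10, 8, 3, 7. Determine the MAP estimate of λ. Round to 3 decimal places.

Σxᵢ = 5+0+10+8+3+7 = 33, with n = 6.
Posterior ∝ λ^7e^(−3λ) · λ^33e^(−6λ) = λ^40e^(−9λ), i.e. Gamma(shape=41, rate=9).
The mode of a Gamma(a, b) with a ≥ 1 (shape–rate) is (a−1)/b = 40/9 ≈ 4.444.

λ̂_MAP = 4.444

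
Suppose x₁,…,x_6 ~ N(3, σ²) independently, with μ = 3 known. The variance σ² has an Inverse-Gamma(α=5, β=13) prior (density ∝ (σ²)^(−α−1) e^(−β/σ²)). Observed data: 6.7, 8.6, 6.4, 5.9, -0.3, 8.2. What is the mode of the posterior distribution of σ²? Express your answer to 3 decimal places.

σ̂²_MAP = 7.164

Sum of squared deviations about the known mean: SS = (6.7−3)² + (8.6−3)² + (6.4−3)² + (5.9−3)² + (-0.3−3)² + (8.2−3)² = 102.95.
The Normal likelihood contributes (σ²)^(−n/2) exp(−SS/(2σ²)), so the posterior is Inverse-Gamma(α + n/2, β + SS/2) = Inverse-Gamma(8, 64.475).
The mode of Inverse-Gamma(a, b) is b/(a+1) = 64.475/9 ≈ 7.164.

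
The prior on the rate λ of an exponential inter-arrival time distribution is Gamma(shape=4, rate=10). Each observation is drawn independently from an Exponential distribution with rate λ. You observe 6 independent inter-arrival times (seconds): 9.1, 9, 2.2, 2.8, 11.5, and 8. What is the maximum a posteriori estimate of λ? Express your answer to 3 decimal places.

λ̂_MAP = 0.171

The Exponential(rate=λ) likelihood is ∝ λ^n e^(−λΣtᵢ). Here n = 6 and Σtᵢ = 9.1 + 9 + 2.2 + 2.8 + 11.5 + 8 = 42.6.
Posterior ∝ λ^3e^(−10λ) · λ^6e^(−42.6λ) = λ^9e^(−52.6λ), i.e. Gamma(10, 52.6).
Mode = (a−1)/b = 9/52.6 ≈ 0.171.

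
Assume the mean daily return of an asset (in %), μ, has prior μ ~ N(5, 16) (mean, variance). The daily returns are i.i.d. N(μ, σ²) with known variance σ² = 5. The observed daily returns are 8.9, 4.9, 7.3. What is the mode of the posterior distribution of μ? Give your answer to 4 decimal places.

n = 3; x̄ = (8.9 + 4.9 + 7.3)/3 = 21.1/3 = 211/30 ≈ 7.0333.
For a Normal prior and Normal likelihood with known variance, the posterior is Normal; its mode equals its mean, the precision-weighted average.
Prior precision 1/σ₀² = 1/16 = 0.0625; data precision n/σ² = 3/5 = 0.6.
μ̂ = (0.0625·5 + 0.6·(211/30)) / (0.0625 + 0.6) = 4.5325/0.6625 = 1813/265 ≈ 6.8415.

μ̂_MAP = 6.8415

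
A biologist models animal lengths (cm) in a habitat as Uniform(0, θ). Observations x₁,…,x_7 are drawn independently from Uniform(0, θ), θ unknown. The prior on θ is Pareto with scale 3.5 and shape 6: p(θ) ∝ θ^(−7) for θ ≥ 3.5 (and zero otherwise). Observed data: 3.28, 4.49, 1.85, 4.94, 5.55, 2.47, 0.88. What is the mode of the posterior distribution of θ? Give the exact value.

θ̂_MAP = 5.55

The Uniform(0, θ) likelihood is θ^(−n) for θ ≥ max(xᵢ), zero otherwise. Here max(xᵢ) = 5.55.
Posterior ∝ θ^(−7) · θ^(−7) = θ^(−14) on θ ≥ max(3.5, 5.55) = 5.55.
This density is strictly decreasing in θ, so the posterior mode lies at the lower boundary of the support.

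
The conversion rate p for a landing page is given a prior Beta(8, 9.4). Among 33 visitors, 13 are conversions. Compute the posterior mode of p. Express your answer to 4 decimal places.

p̂_MAP = 0.4132

Prior: Beta(8, 9.4).
Data: 13 successes in 33 trials. The binomial likelihood contributes p^13(1−p)^20, so the posterior is Beta(8+13, 9.4+20) = Beta(21, 29.4).
For Beta(a, b) with a, b > 1 the mode is (a−1)/(a+b−2) = 20/48.4 ≈ 0.4132.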